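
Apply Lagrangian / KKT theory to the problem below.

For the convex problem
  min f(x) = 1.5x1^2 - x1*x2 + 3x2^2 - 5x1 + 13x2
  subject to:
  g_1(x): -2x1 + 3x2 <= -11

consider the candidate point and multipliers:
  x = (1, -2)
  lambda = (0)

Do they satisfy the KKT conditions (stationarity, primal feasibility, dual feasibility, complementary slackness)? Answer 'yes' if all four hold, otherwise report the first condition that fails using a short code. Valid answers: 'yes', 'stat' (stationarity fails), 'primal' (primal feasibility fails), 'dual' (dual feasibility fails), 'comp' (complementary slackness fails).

Gradient of f: grad f(x) = Q x + c = (0, 0)
Constraint values g_i(x) = a_i^T x - b_i:
  g_1((1, -2)) = 3
Stationarity residual: grad f(x) + sum_i lambda_i a_i = (0, 0)
  -> stationarity OK
Primal feasibility (all g_i <= 0): FAILS
Dual feasibility (all lambda_i >= 0): OK
Complementary slackness (lambda_i * g_i(x) = 0 for all i): OK

Verdict: the first failing condition is primal_feasibility -> primal.

primal


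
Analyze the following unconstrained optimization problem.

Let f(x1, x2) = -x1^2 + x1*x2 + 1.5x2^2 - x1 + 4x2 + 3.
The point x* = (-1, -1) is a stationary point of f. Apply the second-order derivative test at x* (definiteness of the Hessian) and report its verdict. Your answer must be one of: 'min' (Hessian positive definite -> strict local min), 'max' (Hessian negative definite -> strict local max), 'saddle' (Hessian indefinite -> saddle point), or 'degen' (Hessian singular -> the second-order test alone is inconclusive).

Compute the Hessian H = grad^2 f:
  H = [[-2, 1], [1, 3]]
Verify stationarity: grad f(x*) = H x* + g = (0, 0).
Eigenvalues of H: -2.1926, 3.1926.
Eigenvalues have mixed signs, so H is indefinite -> x* is a saddle point.

saddle


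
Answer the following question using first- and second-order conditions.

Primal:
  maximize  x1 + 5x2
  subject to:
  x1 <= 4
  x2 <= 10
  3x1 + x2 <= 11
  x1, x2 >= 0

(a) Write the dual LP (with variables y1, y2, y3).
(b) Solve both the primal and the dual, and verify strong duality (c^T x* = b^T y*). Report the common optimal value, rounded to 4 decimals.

The standard primal-dual pair for 'max c^T x s.t. A x <= b, x >= 0' is:
  Dual:  min b^T y  s.t.  A^T y >= c,  y >= 0.

So the dual LP is:
  minimize  4y1 + 10y2 + 11y3
  subject to:
    y1 + 3y3 >= 1
    y2 + y3 >= 5
    y1, y2, y3 >= 0

Solving the primal: x* = (0.3333, 10).
  primal value c^T x* = 50.3333.
Solving the dual: y* = (0, 4.6667, 0.3333).
  dual value b^T y* = 50.3333.
Strong duality: c^T x* = b^T y*. Confirmed.

50.3333


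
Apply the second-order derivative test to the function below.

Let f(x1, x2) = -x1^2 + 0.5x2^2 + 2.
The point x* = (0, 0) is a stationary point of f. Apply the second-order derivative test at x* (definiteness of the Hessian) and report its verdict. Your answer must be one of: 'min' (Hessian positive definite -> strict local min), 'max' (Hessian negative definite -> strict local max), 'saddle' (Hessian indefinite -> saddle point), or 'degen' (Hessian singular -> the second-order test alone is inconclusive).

Compute the Hessian H = grad^2 f:
  H = [[-2, 0], [0, 1]]
Verify stationarity: grad f(x*) = H x* + g = (0, 0).
Eigenvalues of H: -2, 1.
Eigenvalues have mixed signs, so H is indefinite -> x* is a saddle point.

saddle


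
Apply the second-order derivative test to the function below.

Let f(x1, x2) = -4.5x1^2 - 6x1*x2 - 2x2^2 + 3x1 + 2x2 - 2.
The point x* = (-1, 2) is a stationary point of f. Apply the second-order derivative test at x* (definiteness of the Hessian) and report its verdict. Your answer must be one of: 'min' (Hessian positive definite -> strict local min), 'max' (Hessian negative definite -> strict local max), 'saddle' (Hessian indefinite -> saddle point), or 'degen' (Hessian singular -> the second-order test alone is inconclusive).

Compute the Hessian H = grad^2 f:
  H = [[-9, -6], [-6, -4]]
Verify stationarity: grad f(x*) = H x* + g = (0, 0).
Eigenvalues of H: -13, 0.
H has a zero eigenvalue (singular; negative semidefinite but not definite), so H is neither positive definite, negative definite, nor indefinite. The second-order test alone is inconclusive -> degen.
(Indeed, f is constant along the null direction of H through x*, so x* is not a strict local extremum.)

degen


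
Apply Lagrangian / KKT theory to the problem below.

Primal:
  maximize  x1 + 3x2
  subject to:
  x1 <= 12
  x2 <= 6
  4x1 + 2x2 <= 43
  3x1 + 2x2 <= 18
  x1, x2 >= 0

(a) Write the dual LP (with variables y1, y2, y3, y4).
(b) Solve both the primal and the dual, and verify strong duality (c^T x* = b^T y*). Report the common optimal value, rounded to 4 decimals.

The standard primal-dual pair for 'max c^T x s.t. A x <= b, x >= 0' is:
  Dual:  min b^T y  s.t.  A^T y >= c,  y >= 0.

So the dual LP is:
  minimize  12y1 + 6y2 + 43y3 + 18y4
  subject to:
    y1 + 4y3 + 3y4 >= 1
    y2 + 2y3 + 2y4 >= 3
    y1, y2, y3, y4 >= 0

Solving the primal: x* = (2, 6).
  primal value c^T x* = 20.
Solving the dual: y* = (0, 2.3333, 0, 0.3333).
  dual value b^T y* = 20.
Strong duality: c^T x* = b^T y*. Confirmed.

20


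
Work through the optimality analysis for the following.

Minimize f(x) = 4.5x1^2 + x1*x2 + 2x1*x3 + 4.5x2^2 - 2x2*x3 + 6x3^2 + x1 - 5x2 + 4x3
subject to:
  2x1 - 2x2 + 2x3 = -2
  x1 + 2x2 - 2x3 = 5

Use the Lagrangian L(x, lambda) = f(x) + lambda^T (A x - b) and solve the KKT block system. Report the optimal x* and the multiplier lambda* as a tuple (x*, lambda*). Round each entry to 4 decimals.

Form the Lagrangian:
  L(x, lambda) = (1/2) x^T Q x + c^T x + lambda^T (A x - b)
Stationarity (grad_x L = 0): Q x + c + A^T lambda = 0.
Primal feasibility: A x = b.

This gives the KKT block system:
  [ Q   A^T ] [ x     ]   [-c ]
  [ A    0  ] [ lambda ] = [ b ]

Solving the linear system:
  x*      = (1, 1.0588, -0.9412)
  lambda* = (-1.8235, -5.5294)
  f(x*)   = 7.9706

x* = (1, 1.0588, -0.9412), lambda* = (-1.8235, -5.5294)


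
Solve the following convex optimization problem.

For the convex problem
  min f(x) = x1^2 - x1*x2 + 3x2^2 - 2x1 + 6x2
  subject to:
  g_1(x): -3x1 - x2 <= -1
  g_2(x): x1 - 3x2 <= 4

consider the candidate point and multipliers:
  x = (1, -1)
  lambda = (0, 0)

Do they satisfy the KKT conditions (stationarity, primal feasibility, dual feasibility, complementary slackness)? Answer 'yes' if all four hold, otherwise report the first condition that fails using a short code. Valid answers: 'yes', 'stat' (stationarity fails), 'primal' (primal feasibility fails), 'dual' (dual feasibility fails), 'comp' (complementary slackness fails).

Gradient of f: grad f(x) = Q x + c = (1, -1)
Constraint values g_i(x) = a_i^T x - b_i:
  g_1((1, -1)) = -1
  g_2((1, -1)) = 0
Stationarity residual: grad f(x) + sum_i lambda_i a_i = (1, -1)
  -> stationarity FAILS
Primal feasibility (all g_i <= 0): OK
Dual feasibility (all lambda_i >= 0): OK
Complementary slackness (lambda_i * g_i(x) = 0 for all i): OK

Verdict: the first failing condition is stationarity -> stat.

stat


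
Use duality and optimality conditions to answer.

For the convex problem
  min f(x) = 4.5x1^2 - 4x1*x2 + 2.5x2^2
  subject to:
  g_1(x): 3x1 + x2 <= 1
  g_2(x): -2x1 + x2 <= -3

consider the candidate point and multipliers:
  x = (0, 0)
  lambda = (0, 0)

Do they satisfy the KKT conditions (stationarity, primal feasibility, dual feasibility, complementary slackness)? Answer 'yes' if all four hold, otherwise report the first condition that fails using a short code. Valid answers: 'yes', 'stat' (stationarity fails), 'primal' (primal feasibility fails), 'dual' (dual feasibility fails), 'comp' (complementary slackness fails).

Gradient of f: grad f(x) = Q x + c = (0, 0)
Constraint values g_i(x) = a_i^T x - b_i:
  g_1((0, 0)) = -1
  g_2((0, 0)) = 3
Stationarity residual: grad f(x) + sum_i lambda_i a_i = (0, 0)
  -> stationarity OK
Primal feasibility (all g_i <= 0): FAILS
Dual feasibility (all lambda_i >= 0): OK
Complementary slackness (lambda_i * g_i(x) = 0 for all i): OK

Verdict: the first failing condition is primal_feasibility -> primal.

primal


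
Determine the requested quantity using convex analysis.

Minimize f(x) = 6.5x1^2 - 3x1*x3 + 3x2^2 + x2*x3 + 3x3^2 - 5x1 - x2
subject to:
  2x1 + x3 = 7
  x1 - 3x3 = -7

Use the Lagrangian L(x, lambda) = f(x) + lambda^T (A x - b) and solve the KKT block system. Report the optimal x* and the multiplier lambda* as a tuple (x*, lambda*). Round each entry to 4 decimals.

Form the Lagrangian:
  L(x, lambda) = (1/2) x^T Q x + c^T x + lambda^T (A x - b)
Stationarity (grad_x L = 0): Q x + c + A^T lambda = 0.
Primal feasibility: A x = b.

This gives the KKT block system:
  [ Q   A^T ] [ x     ]   [-c ]
  [ A    0  ] [ lambda ] = [ b ]

Solving the linear system:
  x*      = (2, -0.3333, 3)
  lambda* = (-6.8095, 1.619)
  f(x*)   = 24.6667

x* = (2, -0.3333, 3), lambda* = (-6.8095, 1.619)


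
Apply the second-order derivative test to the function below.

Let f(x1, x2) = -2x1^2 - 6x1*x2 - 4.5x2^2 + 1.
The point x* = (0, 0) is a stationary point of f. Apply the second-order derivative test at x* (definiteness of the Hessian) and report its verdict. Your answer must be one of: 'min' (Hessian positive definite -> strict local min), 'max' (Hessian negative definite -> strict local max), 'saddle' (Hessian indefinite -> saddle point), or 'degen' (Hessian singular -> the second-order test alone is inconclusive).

Compute the Hessian H = grad^2 f:
  H = [[-4, -6], [-6, -9]]
Verify stationarity: grad f(x*) = H x* + g = (0, 0).
Eigenvalues of H: -13, 0.
H has a zero eigenvalue (singular; negative semidefinite but not definite), so H is neither positive definite, negative definite, nor indefinite. The second-order test alone is inconclusive -> degen.
(Indeed, f is constant along the null direction of H through x*, so x* is not a strict local extremum.)

degen


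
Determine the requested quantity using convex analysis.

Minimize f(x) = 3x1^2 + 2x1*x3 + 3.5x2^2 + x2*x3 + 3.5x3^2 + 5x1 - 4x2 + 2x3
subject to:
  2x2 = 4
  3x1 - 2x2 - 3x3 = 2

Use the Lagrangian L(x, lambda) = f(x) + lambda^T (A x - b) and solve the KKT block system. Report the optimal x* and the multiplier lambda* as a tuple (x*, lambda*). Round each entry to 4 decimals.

Form the Lagrangian:
  L(x, lambda) = (1/2) x^T Q x + c^T x + lambda^T (A x - b)
Stationarity (grad_x L = 0): Q x + c + A^T lambda = 0.
Primal feasibility: A x = b.

This gives the KKT block system:
  [ Q   A^T ] [ x     ]   [-c ]
  [ A    0  ] [ lambda ] = [ b ]

Solving the linear system:
  x*      = (0.5294, 2, -1.4706)
  lambda* = (-6.0098, -1.7451)
  f(x*)   = 9.6176

x* = (0.5294, 2, -1.4706), lambda* = (-6.0098, -1.7451)


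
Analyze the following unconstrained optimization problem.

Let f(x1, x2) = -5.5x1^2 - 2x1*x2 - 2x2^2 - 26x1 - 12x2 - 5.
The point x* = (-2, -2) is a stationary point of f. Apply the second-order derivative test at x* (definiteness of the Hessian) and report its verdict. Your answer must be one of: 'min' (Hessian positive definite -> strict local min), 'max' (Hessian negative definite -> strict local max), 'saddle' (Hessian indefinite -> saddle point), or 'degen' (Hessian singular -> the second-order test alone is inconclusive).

Compute the Hessian H = grad^2 f:
  H = [[-11, -2], [-2, -4]]
Verify stationarity: grad f(x*) = H x* + g = (0, 0).
Eigenvalues of H: -11.5311, -3.4689.
Both eigenvalues < 0, so H is negative definite -> x* is a strict local max.

max


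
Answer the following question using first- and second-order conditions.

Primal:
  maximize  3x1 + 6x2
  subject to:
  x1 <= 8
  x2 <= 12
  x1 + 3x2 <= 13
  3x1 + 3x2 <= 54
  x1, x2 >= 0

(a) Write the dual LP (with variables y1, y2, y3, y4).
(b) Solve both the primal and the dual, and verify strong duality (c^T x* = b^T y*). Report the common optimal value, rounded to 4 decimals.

The standard primal-dual pair for 'max c^T x s.t. A x <= b, x >= 0' is:
  Dual:  min b^T y  s.t.  A^T y >= c,  y >= 0.

So the dual LP is:
  minimize  8y1 + 12y2 + 13y3 + 54y4
  subject to:
    y1 + y3 + 3y4 >= 3
    y2 + 3y3 + 3y4 >= 6
    y1, y2, y3, y4 >= 0

Solving the primal: x* = (8, 1.6667).
  primal value c^T x* = 34.
Solving the dual: y* = (1, 0, 2, 0).
  dual value b^T y* = 34.
Strong duality: c^T x* = b^T y*. Confirmed.

34


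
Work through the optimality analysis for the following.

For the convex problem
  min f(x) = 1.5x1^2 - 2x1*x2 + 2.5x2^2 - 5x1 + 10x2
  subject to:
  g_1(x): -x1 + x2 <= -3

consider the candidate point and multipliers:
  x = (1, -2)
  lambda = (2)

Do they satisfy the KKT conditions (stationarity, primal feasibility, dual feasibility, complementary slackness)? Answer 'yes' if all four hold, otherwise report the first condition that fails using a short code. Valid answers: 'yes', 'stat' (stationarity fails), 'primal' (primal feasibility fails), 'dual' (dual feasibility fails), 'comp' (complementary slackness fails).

Gradient of f: grad f(x) = Q x + c = (2, -2)
Constraint values g_i(x) = a_i^T x - b_i:
  g_1((1, -2)) = 0
Stationarity residual: grad f(x) + sum_i lambda_i a_i = (0, 0)
  -> stationarity OK
Primal feasibility (all g_i <= 0): OK
Dual feasibility (all lambda_i >= 0): OK
Complementary slackness (lambda_i * g_i(x) = 0 for all i): OK

Verdict: yes, KKT holds.

yes


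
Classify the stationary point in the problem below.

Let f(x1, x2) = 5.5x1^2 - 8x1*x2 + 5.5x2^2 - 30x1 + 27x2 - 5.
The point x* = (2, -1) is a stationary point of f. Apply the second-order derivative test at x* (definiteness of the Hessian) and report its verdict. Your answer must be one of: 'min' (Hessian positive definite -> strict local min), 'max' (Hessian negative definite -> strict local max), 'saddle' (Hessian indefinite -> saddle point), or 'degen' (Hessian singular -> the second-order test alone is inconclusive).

Compute the Hessian H = grad^2 f:
  H = [[11, -8], [-8, 11]]
Verify stationarity: grad f(x*) = H x* + g = (0, 0).
Eigenvalues of H: 3, 19.
Both eigenvalues > 0, so H is positive definite -> x* is a strict local min.

min


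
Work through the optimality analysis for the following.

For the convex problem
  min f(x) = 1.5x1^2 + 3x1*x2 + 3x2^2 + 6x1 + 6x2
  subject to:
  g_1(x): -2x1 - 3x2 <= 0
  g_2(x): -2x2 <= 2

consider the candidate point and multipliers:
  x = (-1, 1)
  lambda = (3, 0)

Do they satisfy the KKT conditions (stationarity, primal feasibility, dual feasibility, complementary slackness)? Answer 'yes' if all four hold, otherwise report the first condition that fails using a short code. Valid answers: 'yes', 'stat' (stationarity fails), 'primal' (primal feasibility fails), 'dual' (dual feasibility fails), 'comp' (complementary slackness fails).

Gradient of f: grad f(x) = Q x + c = (6, 9)
Constraint values g_i(x) = a_i^T x - b_i:
  g_1((-1, 1)) = -1
  g_2((-1, 1)) = -4
Stationarity residual: grad f(x) + sum_i lambda_i a_i = (0, 0)
  -> stationarity OK
Primal feasibility (all g_i <= 0): OK
Dual feasibility (all lambda_i >= 0): OK
Complementary slackness (lambda_i * g_i(x) = 0 for all i): FAILS

Verdict: the first failing condition is complementary_slackness -> comp.

comp


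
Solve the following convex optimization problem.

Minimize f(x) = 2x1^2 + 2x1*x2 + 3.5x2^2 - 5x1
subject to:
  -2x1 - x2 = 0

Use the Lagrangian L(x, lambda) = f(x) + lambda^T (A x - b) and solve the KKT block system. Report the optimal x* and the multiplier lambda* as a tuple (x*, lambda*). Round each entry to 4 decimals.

Form the Lagrangian:
  L(x, lambda) = (1/2) x^T Q x + c^T x + lambda^T (A x - b)
Stationarity (grad_x L = 0): Q x + c + A^T lambda = 0.
Primal feasibility: A x = b.

This gives the KKT block system:
  [ Q   A^T ] [ x     ]   [-c ]
  [ A    0  ] [ lambda ] = [ b ]

Solving the linear system:
  x*      = (0.2083, -0.4167)
  lambda* = (-2.5)
  f(x*)   = -0.5208

x* = (0.2083, -0.4167), lambda* = (-2.5)


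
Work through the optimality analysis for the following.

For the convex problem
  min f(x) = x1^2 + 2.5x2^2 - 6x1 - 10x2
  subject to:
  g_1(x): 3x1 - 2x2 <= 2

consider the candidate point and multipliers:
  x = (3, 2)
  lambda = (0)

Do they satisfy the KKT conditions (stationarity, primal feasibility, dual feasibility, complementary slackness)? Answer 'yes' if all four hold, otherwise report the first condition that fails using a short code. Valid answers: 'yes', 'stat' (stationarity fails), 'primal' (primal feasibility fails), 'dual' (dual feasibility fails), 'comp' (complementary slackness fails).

Gradient of f: grad f(x) = Q x + c = (0, 0)
Constraint values g_i(x) = a_i^T x - b_i:
  g_1((3, 2)) = 3
Stationarity residual: grad f(x) + sum_i lambda_i a_i = (0, 0)
  -> stationarity OK
Primal feasibility (all g_i <= 0): FAILS
Dual feasibility (all lambda_i >= 0): OK
Complementary slackness (lambda_i * g_i(x) = 0 for all i): OK

Verdict: the first failing condition is primal_feasibility -> primal.

primal


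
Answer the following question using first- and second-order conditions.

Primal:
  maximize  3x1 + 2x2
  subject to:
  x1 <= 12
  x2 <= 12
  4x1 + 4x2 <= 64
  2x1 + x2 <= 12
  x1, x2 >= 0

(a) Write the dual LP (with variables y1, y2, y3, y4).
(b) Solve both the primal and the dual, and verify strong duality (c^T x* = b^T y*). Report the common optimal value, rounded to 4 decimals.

The standard primal-dual pair for 'max c^T x s.t. A x <= b, x >= 0' is:
  Dual:  min b^T y  s.t.  A^T y >= c,  y >= 0.

So the dual LP is:
  minimize  12y1 + 12y2 + 64y3 + 12y4
  subject to:
    y1 + 4y3 + 2y4 >= 3
    y2 + 4y3 + y4 >= 2
    y1, y2, y3, y4 >= 0

Solving the primal: x* = (0, 12).
  primal value c^T x* = 24.
Solving the dual: y* = (0, 0.5, 0, 1.5).
  dual value b^T y* = 24.
Strong duality: c^T x* = b^T y*. Confirmed.

24


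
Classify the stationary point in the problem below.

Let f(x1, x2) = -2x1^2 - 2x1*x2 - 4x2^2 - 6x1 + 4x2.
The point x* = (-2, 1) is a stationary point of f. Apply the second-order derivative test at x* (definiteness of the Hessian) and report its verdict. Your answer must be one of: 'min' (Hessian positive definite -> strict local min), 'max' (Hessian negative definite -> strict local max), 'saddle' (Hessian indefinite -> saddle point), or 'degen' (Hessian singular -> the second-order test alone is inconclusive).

Compute the Hessian H = grad^2 f:
  H = [[-4, -2], [-2, -8]]
Verify stationarity: grad f(x*) = H x* + g = (0, 0).
Eigenvalues of H: -8.8284, -3.1716.
Both eigenvalues < 0, so H is negative definite -> x* is a strict local max.

max


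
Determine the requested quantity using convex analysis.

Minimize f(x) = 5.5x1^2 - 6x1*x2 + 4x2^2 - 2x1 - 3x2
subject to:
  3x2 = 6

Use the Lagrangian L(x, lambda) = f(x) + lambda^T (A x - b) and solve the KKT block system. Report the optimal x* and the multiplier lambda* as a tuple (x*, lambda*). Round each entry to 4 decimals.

Form the Lagrangian:
  L(x, lambda) = (1/2) x^T Q x + c^T x + lambda^T (A x - b)
Stationarity (grad_x L = 0): Q x + c + A^T lambda = 0.
Primal feasibility: A x = b.

This gives the KKT block system:
  [ Q   A^T ] [ x     ]   [-c ]
  [ A    0  ] [ lambda ] = [ b ]

Solving the linear system:
  x*      = (1.2727, 2)
  lambda* = (-1.7879)
  f(x*)   = 1.0909

x* = (1.2727, 2), lambda* = (-1.7879)


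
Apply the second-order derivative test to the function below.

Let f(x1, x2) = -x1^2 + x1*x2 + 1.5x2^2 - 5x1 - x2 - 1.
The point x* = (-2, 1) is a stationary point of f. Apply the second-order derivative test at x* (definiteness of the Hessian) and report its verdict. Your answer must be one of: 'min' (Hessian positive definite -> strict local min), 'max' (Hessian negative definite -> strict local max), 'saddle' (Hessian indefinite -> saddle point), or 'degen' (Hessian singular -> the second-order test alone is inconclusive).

Compute the Hessian H = grad^2 f:
  H = [[-2, 1], [1, 3]]
Verify stationarity: grad f(x*) = H x* + g = (0, 0).
Eigenvalues of H: -2.1926, 3.1926.
Eigenvalues have mixed signs, so H is indefinite -> x* is a saddle point.

saddle


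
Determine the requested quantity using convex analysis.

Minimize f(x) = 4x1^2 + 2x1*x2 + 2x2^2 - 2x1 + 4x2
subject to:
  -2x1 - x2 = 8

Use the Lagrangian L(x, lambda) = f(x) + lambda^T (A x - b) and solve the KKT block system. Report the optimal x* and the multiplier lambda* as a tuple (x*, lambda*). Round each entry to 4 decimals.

Form the Lagrangian:
  L(x, lambda) = (1/2) x^T Q x + c^T x + lambda^T (A x - b)
Stationarity (grad_x L = 0): Q x + c + A^T lambda = 0.
Primal feasibility: A x = b.

This gives the KKT block system:
  [ Q   A^T ] [ x     ]   [-c ]
  [ A    0  ] [ lambda ] = [ b ]

Solving the linear system:
  x*      = (-2.375, -3.25)
  lambda* = (-13.75)
  f(x*)   = 50.875

x* = (-2.375, -3.25), lambda* = (-13.75)


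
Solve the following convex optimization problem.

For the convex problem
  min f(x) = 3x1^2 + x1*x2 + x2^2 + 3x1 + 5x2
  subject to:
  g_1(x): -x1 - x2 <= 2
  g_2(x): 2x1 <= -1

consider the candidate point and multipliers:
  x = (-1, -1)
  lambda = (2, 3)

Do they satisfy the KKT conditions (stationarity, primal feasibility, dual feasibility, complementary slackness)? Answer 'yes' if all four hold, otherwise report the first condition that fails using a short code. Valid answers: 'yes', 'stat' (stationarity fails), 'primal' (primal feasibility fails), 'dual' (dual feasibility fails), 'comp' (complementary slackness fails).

Gradient of f: grad f(x) = Q x + c = (-4, 2)
Constraint values g_i(x) = a_i^T x - b_i:
  g_1((-1, -1)) = 0
  g_2((-1, -1)) = -1
Stationarity residual: grad f(x) + sum_i lambda_i a_i = (0, 0)
  -> stationarity OK
Primal feasibility (all g_i <= 0): OK
Dual feasibility (all lambda_i >= 0): OK
Complementary slackness (lambda_i * g_i(x) = 0 for all i): FAILS

Verdict: the first failing condition is complementary_slackness -> comp.

comp


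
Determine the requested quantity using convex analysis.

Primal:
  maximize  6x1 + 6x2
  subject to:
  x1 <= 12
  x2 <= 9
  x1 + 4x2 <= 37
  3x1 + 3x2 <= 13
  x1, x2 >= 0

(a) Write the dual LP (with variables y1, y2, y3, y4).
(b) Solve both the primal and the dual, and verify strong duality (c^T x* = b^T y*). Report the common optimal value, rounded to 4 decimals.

The standard primal-dual pair for 'max c^T x s.t. A x <= b, x >= 0' is:
  Dual:  min b^T y  s.t.  A^T y >= c,  y >= 0.

So the dual LP is:
  minimize  12y1 + 9y2 + 37y3 + 13y4
  subject to:
    y1 + y3 + 3y4 >= 6
    y2 + 4y3 + 3y4 >= 6
    y1, y2, y3, y4 >= 0

Solving the primal: x* = (4.3333, 0).
  primal value c^T x* = 26.
Solving the dual: y* = (0, 0, 0, 2).
  dual value b^T y* = 26.
Strong duality: c^T x* = b^T y*. Confirmed.

26


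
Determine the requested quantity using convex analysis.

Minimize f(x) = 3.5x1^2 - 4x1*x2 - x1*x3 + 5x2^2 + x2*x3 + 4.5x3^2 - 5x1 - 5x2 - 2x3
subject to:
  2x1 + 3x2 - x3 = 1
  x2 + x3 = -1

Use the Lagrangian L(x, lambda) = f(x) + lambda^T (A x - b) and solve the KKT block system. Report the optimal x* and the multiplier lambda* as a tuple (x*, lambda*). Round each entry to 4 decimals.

Form the Lagrangian:
  L(x, lambda) = (1/2) x^T Q x + c^T x + lambda^T (A x - b)
Stationarity (grad_x L = 0): Q x + c + A^T lambda = 0.
Primal feasibility: A x = b.

This gives the KKT block system:
  [ Q   A^T ] [ x     ]   [-c ]
  [ A    0  ] [ lambda ] = [ b ]

Solving the linear system:
  x*      = (0.4561, -0.2281, -0.7719)
  lambda* = (0.0614, 9.693)
  f(x*)   = 5.0175

x* = (0.4561, -0.2281, -0.7719), lambda* = (0.0614, 9.693)


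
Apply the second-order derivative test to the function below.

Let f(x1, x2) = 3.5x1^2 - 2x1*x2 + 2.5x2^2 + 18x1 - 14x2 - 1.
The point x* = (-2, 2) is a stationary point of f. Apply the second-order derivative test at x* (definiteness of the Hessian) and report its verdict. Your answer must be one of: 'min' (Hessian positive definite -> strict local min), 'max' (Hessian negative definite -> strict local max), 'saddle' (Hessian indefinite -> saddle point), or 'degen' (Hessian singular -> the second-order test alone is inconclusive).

Compute the Hessian H = grad^2 f:
  H = [[7, -2], [-2, 5]]
Verify stationarity: grad f(x*) = H x* + g = (0, 0).
Eigenvalues of H: 3.7639, 8.2361.
Both eigenvalues > 0, so H is positive definite -> x* is a strict local min.

min


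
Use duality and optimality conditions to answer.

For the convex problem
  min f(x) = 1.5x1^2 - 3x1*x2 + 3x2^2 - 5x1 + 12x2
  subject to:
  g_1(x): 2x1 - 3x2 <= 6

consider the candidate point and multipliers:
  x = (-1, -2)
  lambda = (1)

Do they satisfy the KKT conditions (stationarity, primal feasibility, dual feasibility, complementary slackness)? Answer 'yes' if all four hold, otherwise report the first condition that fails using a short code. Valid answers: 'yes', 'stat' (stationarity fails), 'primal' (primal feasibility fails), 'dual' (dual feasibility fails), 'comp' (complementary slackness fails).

Gradient of f: grad f(x) = Q x + c = (-2, 3)
Constraint values g_i(x) = a_i^T x - b_i:
  g_1((-1, -2)) = -2
Stationarity residual: grad f(x) + sum_i lambda_i a_i = (0, 0)
  -> stationarity OK
Primal feasibility (all g_i <= 0): OK
Dual feasibility (all lambda_i >= 0): OK
Complementary slackness (lambda_i * g_i(x) = 0 for all i): FAILS

Verdict: the first failing condition is complementary_slackness -> comp.

comp


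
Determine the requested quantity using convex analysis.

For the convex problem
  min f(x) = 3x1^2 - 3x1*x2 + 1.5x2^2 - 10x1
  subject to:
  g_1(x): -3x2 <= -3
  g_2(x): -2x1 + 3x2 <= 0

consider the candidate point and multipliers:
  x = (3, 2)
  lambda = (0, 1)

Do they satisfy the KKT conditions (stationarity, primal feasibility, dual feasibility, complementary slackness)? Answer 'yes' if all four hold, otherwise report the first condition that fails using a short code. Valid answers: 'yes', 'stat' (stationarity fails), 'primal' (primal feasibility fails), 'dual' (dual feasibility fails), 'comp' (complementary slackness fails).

Gradient of f: grad f(x) = Q x + c = (2, -3)
Constraint values g_i(x) = a_i^T x - b_i:
  g_1((3, 2)) = -3
  g_2((3, 2)) = 0
Stationarity residual: grad f(x) + sum_i lambda_i a_i = (0, 0)
  -> stationarity OK
Primal feasibility (all g_i <= 0): OK
Dual feasibility (all lambda_i >= 0): OK
Complementary slackness (lambda_i * g_i(x) = 0 for all i): OK

Verdict: yes, KKT holds.

yes


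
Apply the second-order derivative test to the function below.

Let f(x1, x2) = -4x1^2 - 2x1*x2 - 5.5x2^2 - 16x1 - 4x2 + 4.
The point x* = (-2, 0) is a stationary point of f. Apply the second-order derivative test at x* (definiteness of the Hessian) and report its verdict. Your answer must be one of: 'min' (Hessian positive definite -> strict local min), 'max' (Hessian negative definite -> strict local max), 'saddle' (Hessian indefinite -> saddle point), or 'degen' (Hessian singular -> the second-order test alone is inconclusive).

Compute the Hessian H = grad^2 f:
  H = [[-8, -2], [-2, -11]]
Verify stationarity: grad f(x*) = H x* + g = (0, 0).
Eigenvalues of H: -12, -7.
Both eigenvalues < 0, so H is negative definite -> x* is a strict local max.

max


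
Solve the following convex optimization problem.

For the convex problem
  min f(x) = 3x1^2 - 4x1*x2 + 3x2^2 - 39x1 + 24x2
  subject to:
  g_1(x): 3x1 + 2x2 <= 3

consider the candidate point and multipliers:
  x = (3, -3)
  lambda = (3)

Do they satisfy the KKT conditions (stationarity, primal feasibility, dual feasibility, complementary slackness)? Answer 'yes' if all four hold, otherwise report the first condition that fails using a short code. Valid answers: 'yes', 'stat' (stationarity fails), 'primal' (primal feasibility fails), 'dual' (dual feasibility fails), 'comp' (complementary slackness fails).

Gradient of f: grad f(x) = Q x + c = (-9, -6)
Constraint values g_i(x) = a_i^T x - b_i:
  g_1((3, -3)) = 0
Stationarity residual: grad f(x) + sum_i lambda_i a_i = (0, 0)
  -> stationarity OK
Primal feasibility (all g_i <= 0): OK
Dual feasibility (all lambda_i >= 0): OK
Complementary slackness (lambda_i * g_i(x) = 0 for all i): OK

Verdict: yes, KKT holds.

yes


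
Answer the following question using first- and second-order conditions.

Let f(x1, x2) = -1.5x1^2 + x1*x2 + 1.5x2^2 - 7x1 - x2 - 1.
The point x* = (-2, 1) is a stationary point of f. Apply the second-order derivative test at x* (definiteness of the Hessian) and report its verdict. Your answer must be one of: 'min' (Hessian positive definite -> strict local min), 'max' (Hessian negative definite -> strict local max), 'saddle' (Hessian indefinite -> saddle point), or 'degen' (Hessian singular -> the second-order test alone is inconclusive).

Compute the Hessian H = grad^2 f:
  H = [[-3, 1], [1, 3]]
Verify stationarity: grad f(x*) = H x* + g = (0, 0).
Eigenvalues of H: -3.1623, 3.1623.
Eigenvalues have mixed signs, so H is indefinite -> x* is a saddle point.

saddle


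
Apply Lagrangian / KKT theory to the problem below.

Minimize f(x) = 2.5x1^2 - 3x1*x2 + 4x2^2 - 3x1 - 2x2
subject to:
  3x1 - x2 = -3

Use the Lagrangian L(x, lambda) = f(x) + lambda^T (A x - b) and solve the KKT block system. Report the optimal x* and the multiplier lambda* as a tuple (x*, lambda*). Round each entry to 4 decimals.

Form the Lagrangian:
  L(x, lambda) = (1/2) x^T Q x + c^T x + lambda^T (A x - b)
Stationarity (grad_x L = 0): Q x + c + A^T lambda = 0.
Primal feasibility: A x = b.

This gives the KKT block system:
  [ Q   A^T ] [ x     ]   [-c ]
  [ A    0  ] [ lambda ] = [ b ]

Solving the linear system:
  x*      = (-0.9153, 0.2542)
  lambda* = (2.7797)
  f(x*)   = 5.2881

x* = (-0.9153, 0.2542), lambda* = (2.7797)


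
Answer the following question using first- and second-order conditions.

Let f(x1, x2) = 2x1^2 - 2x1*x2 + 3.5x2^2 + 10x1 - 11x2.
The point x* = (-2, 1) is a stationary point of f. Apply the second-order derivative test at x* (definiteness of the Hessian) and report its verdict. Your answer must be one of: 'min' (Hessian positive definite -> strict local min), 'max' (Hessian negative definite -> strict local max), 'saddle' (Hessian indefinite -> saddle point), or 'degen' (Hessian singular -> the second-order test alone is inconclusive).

Compute the Hessian H = grad^2 f:
  H = [[4, -2], [-2, 7]]
Verify stationarity: grad f(x*) = H x* + g = (0, 0).
Eigenvalues of H: 3, 8.
Both eigenvalues > 0, so H is positive definite -> x* is a strict local min.

min


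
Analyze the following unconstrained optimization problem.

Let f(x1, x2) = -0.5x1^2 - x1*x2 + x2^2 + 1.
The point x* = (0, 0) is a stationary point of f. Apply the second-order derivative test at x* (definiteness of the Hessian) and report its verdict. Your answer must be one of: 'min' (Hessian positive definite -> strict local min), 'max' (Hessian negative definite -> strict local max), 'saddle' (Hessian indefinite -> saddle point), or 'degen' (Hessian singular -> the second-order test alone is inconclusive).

Compute the Hessian H = grad^2 f:
  H = [[-1, -1], [-1, 2]]
Verify stationarity: grad f(x*) = H x* + g = (0, 0).
Eigenvalues of H: -1.3028, 2.3028.
Eigenvalues have mixed signs, so H is indefinite -> x* is a saddle point.

saddle


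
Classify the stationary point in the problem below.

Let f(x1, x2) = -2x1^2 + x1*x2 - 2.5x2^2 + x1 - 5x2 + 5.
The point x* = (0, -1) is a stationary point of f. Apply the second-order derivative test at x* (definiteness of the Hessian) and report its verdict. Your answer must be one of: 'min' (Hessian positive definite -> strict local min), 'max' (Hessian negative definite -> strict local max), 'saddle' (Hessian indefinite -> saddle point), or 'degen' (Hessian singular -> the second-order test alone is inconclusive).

Compute the Hessian H = grad^2 f:
  H = [[-4, 1], [1, -5]]
Verify stationarity: grad f(x*) = H x* + g = (0, 0).
Eigenvalues of H: -5.618, -3.382.
Both eigenvalues < 0, so H is negative definite -> x* is a strict local max.

max


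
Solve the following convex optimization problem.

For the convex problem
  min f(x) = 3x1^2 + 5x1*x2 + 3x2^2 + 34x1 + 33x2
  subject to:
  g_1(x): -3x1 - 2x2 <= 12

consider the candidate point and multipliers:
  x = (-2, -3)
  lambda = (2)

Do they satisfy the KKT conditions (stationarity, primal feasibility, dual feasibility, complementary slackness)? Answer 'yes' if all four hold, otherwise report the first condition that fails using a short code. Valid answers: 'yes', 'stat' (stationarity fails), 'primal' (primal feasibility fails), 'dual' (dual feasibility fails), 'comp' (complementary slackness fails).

Gradient of f: grad f(x) = Q x + c = (7, 5)
Constraint values g_i(x) = a_i^T x - b_i:
  g_1((-2, -3)) = 0
Stationarity residual: grad f(x) + sum_i lambda_i a_i = (1, 1)
  -> stationarity FAILS
Primal feasibility (all g_i <= 0): OK
Dual feasibility (all lambda_i >= 0): OK
Complementary slackness (lambda_i * g_i(x) = 0 for all i): OK

Verdict: the first failing condition is stationarity -> stat.

stat


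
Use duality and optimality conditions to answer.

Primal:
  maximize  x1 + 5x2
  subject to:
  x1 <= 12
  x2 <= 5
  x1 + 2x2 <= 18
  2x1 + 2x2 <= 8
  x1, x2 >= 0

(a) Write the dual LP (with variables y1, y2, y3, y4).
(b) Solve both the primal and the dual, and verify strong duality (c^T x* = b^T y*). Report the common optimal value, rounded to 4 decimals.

The standard primal-dual pair for 'max c^T x s.t. A x <= b, x >= 0' is:
  Dual:  min b^T y  s.t.  A^T y >= c,  y >= 0.

So the dual LP is:
  minimize  12y1 + 5y2 + 18y3 + 8y4
  subject to:
    y1 + y3 + 2y4 >= 1
    y2 + 2y3 + 2y4 >= 5
    y1, y2, y3, y4 >= 0

Solving the primal: x* = (0, 4).
  primal value c^T x* = 20.
Solving the dual: y* = (0, 0, 0, 2.5).
  dual value b^T y* = 20.
Strong duality: c^T x* = b^T y*. Confirmed.

20


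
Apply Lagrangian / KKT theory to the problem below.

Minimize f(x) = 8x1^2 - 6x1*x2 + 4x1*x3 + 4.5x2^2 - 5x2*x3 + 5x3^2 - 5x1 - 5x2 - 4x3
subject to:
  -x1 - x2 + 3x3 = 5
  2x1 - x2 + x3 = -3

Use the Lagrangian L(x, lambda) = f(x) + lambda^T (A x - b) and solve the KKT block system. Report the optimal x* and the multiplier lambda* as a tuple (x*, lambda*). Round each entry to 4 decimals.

Form the Lagrangian:
  L(x, lambda) = (1/2) x^T Q x + c^T x + lambda^T (A x - b)
Stationarity (grad_x L = 0): Q x + c + A^T lambda = 0.
Primal feasibility: A x = b.

This gives the KKT block system:
  [ Q   A^T ] [ x     ]   [-c ]
  [ A    0  ] [ lambda ] = [ b ]

Solving the linear system:
  x*      = (-1.5623, 1.5321, 1.6566)
  lambda* = (-4.2679, 14.1472)
  f(x*)   = 28.6528

x* = (-1.5623, 1.5321, 1.6566), lambda* = (-4.2679, 14.1472)


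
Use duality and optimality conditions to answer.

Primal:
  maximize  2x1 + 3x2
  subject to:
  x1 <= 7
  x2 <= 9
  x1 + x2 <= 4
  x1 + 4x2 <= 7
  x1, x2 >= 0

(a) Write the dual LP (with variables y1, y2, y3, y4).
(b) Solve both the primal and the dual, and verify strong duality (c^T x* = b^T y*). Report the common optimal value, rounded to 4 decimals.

The standard primal-dual pair for 'max c^T x s.t. A x <= b, x >= 0' is:
  Dual:  min b^T y  s.t.  A^T y >= c,  y >= 0.

So the dual LP is:
  minimize  7y1 + 9y2 + 4y3 + 7y4
  subject to:
    y1 + y3 + y4 >= 2
    y2 + y3 + 4y4 >= 3
    y1, y2, y3, y4 >= 0

Solving the primal: x* = (3, 1).
  primal value c^T x* = 9.
Solving the dual: y* = (0, 0, 1.6667, 0.3333).
  dual value b^T y* = 9.
Strong duality: c^T x* = b^T y*. Confirmed.

9


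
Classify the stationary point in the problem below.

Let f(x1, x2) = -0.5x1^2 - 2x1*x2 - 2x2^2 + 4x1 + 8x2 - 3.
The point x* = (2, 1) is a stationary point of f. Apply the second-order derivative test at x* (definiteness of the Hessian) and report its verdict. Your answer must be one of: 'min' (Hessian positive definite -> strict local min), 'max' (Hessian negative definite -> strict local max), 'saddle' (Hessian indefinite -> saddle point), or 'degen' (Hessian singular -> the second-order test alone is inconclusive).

Compute the Hessian H = grad^2 f:
  H = [[-1, -2], [-2, -4]]
Verify stationarity: grad f(x*) = H x* + g = (0, 0).
Eigenvalues of H: -5, 0.
H has a zero eigenvalue (singular; negative semidefinite but not definite), so H is neither positive definite, negative definite, nor indefinite. The second-order test alone is inconclusive -> degen.
(Indeed, f is constant along the null direction of H through x*, so x* is not a strict local extremum.)

degen


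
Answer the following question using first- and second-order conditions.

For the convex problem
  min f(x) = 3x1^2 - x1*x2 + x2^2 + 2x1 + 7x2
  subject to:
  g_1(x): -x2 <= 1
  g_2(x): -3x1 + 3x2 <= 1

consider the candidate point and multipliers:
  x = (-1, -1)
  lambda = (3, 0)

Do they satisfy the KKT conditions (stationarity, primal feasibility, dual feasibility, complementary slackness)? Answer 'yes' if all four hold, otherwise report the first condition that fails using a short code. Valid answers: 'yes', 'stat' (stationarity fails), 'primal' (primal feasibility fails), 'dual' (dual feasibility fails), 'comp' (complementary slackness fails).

Gradient of f: grad f(x) = Q x + c = (-3, 6)
Constraint values g_i(x) = a_i^T x - b_i:
  g_1((-1, -1)) = 0
  g_2((-1, -1)) = -1
Stationarity residual: grad f(x) + sum_i lambda_i a_i = (-3, 3)
  -> stationarity FAILS
Primal feasibility (all g_i <= 0): OK
Dual feasibility (all lambda_i >= 0): OK
Complementary slackness (lambda_i * g_i(x) = 0 for all i): OK

Verdict: the first failing condition is stationarity -> stat.

stat


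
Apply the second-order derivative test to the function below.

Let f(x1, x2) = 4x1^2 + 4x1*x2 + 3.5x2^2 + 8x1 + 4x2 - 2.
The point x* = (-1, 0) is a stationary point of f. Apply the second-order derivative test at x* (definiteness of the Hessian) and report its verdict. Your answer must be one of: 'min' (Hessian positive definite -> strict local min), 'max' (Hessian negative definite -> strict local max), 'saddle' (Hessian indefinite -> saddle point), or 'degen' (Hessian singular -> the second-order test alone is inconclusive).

Compute the Hessian H = grad^2 f:
  H = [[8, 4], [4, 7]]
Verify stationarity: grad f(x*) = H x* + g = (0, 0).
Eigenvalues of H: 3.4689, 11.5311.
Both eigenvalues > 0, so H is positive definite -> x* is a strict local min.

min


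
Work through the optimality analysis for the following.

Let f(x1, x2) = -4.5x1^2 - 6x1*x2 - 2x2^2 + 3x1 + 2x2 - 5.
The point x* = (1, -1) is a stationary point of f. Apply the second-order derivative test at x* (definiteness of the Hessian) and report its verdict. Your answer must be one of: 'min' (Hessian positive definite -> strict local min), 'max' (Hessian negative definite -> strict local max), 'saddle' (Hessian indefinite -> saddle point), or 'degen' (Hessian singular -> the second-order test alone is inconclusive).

Compute the Hessian H = grad^2 f:
  H = [[-9, -6], [-6, -4]]
Verify stationarity: grad f(x*) = H x* + g = (0, 0).
Eigenvalues of H: -13, 0.
H has a zero eigenvalue (singular; negative semidefinite but not definite), so H is neither positive definite, negative definite, nor indefinite. The second-order test alone is inconclusive -> degen.
(Indeed, f is constant along the null direction of H through x*, so x* is not a strict local extremum.)

degen


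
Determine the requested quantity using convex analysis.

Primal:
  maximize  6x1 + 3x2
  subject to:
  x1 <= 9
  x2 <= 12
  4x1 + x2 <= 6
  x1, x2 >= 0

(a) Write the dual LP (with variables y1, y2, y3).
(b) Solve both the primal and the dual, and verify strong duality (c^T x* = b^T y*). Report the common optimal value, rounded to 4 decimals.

The standard primal-dual pair for 'max c^T x s.t. A x <= b, x >= 0' is:
  Dual:  min b^T y  s.t.  A^T y >= c,  y >= 0.

So the dual LP is:
  minimize  9y1 + 12y2 + 6y3
  subject to:
    y1 + 4y3 >= 6
    y2 + y3 >= 3
    y1, y2, y3 >= 0

Solving the primal: x* = (0, 6).
  primal value c^T x* = 18.
Solving the dual: y* = (0, 0, 3).
  dual value b^T y* = 18.
Strong duality: c^T x* = b^T y*. Confirmed.

18


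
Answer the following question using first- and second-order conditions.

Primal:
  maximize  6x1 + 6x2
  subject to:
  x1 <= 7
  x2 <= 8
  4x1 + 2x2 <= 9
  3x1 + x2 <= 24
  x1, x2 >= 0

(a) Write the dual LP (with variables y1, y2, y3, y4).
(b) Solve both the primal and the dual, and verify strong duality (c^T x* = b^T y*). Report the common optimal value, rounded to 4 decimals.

The standard primal-dual pair for 'max c^T x s.t. A x <= b, x >= 0' is:
  Dual:  min b^T y  s.t.  A^T y >= c,  y >= 0.

So the dual LP is:
  minimize  7y1 + 8y2 + 9y3 + 24y4
  subject to:
    y1 + 4y3 + 3y4 >= 6
    y2 + 2y3 + y4 >= 6
    y1, y2, y3, y4 >= 0

Solving the primal: x* = (0, 4.5).
  primal value c^T x* = 27.
Solving the dual: y* = (0, 0, 3, 0).
  dual value b^T y* = 27.
Strong duality: c^T x* = b^T y*. Confirmed.

27
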